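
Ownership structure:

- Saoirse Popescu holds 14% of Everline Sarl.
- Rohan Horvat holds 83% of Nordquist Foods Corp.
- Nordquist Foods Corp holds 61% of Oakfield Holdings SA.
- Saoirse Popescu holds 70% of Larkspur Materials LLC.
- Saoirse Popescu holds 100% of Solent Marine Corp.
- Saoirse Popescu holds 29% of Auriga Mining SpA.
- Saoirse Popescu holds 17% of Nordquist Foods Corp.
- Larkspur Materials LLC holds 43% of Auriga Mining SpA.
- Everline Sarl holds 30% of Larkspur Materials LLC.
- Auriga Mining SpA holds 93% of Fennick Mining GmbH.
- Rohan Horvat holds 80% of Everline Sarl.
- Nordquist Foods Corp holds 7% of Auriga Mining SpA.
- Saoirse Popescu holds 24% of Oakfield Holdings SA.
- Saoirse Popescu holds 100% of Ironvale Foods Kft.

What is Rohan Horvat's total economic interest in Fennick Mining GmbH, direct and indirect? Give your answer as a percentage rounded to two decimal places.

15.00%

Rohan reaches Fennick along 2 paths.
Via Everline → Larkspur → Auriga: 80% × 30% × 43% × 93% = 9.5976%.
Via Nordquist → Auriga: 83% × 7% × 93% = 5.4033%.
Total: 9.5976% + 5.4033% = 15.0009%.
Rounded: 15.00%.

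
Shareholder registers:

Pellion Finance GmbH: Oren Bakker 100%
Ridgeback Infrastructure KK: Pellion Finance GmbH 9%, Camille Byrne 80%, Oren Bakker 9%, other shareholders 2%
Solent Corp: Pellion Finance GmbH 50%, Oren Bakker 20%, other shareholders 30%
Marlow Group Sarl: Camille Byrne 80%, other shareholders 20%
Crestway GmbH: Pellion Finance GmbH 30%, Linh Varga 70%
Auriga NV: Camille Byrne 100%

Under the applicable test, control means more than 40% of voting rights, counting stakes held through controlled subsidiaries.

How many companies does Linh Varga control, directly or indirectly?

1

Linh holds 70% of Crestway, so Linh controls Crestway.
No other company's threshold is met.
Linh controls 1 company.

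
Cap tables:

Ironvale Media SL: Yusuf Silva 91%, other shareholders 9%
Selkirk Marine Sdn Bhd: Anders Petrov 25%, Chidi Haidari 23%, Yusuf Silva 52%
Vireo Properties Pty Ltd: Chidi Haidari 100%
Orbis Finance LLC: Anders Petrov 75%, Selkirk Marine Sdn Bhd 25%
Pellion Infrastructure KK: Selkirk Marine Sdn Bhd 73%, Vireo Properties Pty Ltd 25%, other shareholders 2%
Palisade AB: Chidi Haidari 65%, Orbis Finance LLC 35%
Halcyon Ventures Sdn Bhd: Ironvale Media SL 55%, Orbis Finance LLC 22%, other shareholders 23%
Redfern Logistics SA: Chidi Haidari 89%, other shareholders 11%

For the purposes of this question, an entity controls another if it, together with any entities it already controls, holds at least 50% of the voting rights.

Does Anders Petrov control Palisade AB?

No

Anders holds 75% of Orbis, so Anders controls Orbis.
In Palisade, Anders's side holds only 35%, not ≥ 50%.
So Anders does not control Palisade.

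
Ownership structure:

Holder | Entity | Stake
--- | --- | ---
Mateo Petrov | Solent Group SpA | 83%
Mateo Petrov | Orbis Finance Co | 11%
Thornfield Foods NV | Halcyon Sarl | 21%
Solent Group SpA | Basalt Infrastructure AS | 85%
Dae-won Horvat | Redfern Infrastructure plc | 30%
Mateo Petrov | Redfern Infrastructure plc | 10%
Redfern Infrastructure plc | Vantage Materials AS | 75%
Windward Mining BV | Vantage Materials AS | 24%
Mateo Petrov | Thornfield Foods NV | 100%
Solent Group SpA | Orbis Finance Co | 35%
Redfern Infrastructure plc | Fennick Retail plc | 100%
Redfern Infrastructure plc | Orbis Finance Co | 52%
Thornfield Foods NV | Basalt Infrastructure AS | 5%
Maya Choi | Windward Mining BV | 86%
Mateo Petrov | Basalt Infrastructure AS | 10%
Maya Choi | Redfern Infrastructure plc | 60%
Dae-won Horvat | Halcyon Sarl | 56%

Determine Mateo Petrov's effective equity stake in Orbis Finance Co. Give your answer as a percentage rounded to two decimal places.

45.25%

Mateo reaches Orbis along 3 paths.
Direct stake: 11% = 11%.
Via Redfern: 10% × 52% = 5.2%.
Via Solent: 83% × 35% = 29.05%.
Total: 11% + 5.2% + 29.05% = 45.25%.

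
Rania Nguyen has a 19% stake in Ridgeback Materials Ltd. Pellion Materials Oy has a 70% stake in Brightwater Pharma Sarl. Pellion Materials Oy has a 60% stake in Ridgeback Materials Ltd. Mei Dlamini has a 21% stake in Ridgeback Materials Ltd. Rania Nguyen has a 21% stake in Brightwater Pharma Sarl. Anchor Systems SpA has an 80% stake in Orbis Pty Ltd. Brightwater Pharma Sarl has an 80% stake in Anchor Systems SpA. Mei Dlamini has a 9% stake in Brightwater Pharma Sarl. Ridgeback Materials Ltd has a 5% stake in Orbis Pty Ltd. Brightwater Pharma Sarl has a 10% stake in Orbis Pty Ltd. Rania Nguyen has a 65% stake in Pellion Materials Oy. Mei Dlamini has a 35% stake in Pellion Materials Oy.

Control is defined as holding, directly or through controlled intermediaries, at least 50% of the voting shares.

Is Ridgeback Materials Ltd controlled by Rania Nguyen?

Rania holds 65% of Pellion, so Rania controls Pellion.
Rania and Pellion together hold 19% + 60% = 79% of Ridgeback, so Rania controls Ridgeback.

Yes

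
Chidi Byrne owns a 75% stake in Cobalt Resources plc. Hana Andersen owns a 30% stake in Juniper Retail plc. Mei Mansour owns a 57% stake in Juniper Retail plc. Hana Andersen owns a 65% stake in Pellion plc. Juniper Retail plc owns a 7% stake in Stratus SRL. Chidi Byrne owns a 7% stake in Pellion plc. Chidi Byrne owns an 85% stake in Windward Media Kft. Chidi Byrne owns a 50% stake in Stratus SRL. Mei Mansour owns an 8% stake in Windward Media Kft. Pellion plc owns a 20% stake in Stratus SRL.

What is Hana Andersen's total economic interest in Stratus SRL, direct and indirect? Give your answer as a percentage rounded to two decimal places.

Hana reaches Stratus along 2 paths.
Via Pellion: 65% × 20% = 13%.
Via Juniper: 30% × 7% = 2.1%.
Total: 13% + 2.1% = 15.1%.
Rounded: 15.10%.

15.10%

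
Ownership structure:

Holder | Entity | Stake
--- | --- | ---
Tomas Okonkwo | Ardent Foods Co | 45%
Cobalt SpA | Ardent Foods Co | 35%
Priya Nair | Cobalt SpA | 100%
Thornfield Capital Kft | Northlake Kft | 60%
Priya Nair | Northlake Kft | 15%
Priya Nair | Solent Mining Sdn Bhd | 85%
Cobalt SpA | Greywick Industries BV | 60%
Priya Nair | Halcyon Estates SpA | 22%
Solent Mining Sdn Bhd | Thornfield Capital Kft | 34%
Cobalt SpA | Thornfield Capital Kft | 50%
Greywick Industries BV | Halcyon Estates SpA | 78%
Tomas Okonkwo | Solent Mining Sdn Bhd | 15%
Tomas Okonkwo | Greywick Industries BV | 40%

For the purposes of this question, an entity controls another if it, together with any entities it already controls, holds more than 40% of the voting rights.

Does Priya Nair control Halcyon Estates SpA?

Priya holds 100% of Cobalt, so Priya controls Cobalt.
Cobalt holds 60% of Greywick, so Priya controls Greywick.
Priya and Greywick together hold 22% + 78% = 100% of Halcyon, so Priya controls Halcyon.

Yes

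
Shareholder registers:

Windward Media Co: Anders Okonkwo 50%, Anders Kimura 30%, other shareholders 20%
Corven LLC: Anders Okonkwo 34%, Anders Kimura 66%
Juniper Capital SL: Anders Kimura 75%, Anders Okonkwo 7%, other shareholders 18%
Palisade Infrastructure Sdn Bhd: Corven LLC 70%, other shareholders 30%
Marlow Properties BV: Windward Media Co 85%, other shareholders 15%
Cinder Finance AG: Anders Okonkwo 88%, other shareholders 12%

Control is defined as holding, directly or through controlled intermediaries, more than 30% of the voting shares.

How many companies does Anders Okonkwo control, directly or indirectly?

Anders Okonkwo holds 50% of Windward, so Anders Okonkwo controls Windward.
Anders Okonkwo holds 34% of Corven, so Anders Okonkwo controls Corven.
Corven holds 70% of Palisade, so Anders Okonkwo controls Palisade.
Windward holds 85% of Marlow, so Anders Okonkwo controls Marlow.
Anders Okonkwo holds 88% of Cinder, so Anders Okonkwo controls Cinder.
No other company's threshold is met.
Anders Okonkwo controls 5 companies.

5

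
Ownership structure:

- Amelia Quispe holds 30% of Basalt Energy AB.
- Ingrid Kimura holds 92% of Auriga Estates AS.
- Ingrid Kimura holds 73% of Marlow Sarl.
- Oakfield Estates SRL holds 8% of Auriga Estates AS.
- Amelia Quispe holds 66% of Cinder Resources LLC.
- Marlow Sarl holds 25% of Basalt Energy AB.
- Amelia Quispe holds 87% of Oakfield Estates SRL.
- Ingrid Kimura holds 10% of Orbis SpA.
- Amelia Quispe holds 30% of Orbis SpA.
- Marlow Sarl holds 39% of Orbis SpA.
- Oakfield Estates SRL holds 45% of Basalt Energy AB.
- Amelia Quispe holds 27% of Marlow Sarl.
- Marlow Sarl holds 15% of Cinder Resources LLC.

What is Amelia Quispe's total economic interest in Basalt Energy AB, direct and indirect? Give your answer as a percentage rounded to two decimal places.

Amelia reaches Basalt along 3 paths.
Direct stake: 30% = 30%.
Via Oakfield: 87% × 45% = 39.15%.
Via Marlow: 27% × 25% = 6.75%.
Total: 30% + 39.15% + 6.75% = 75.9%.
Rounded: 75.90%.

75.90%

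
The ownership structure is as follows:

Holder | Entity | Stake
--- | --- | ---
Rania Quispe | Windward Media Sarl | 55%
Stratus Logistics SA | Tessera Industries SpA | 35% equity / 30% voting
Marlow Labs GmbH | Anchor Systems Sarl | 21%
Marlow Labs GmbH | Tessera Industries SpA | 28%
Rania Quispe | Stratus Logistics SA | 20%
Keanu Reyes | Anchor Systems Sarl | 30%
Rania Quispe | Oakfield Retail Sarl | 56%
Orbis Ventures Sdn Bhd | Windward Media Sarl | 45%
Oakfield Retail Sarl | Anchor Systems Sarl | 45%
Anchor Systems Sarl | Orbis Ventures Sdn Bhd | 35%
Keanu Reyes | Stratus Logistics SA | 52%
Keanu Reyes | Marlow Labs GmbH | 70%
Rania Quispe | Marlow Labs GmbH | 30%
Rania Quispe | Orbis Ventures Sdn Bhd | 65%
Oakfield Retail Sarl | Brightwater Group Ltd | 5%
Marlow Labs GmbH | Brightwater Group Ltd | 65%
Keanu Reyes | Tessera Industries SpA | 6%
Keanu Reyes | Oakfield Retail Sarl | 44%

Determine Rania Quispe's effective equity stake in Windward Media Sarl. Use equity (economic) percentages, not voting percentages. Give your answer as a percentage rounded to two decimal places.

Rania reaches Windward along 4 paths.
Direct stake: 55% = 55%.
Via Orbis: 65% × 45% = 29.25%.
Via Oakfield → Anchor → Orbis: 56% × 45% × 35% × 45% = 3.969%.
Via Marlow → Anchor → Orbis: 30% × 21% × 35% × 45% = 0.99225%.
Total: 55% + 29.25% + 3.969% + 0.99225% = 89.21125%.
Rounded: 89.21%.

89.21%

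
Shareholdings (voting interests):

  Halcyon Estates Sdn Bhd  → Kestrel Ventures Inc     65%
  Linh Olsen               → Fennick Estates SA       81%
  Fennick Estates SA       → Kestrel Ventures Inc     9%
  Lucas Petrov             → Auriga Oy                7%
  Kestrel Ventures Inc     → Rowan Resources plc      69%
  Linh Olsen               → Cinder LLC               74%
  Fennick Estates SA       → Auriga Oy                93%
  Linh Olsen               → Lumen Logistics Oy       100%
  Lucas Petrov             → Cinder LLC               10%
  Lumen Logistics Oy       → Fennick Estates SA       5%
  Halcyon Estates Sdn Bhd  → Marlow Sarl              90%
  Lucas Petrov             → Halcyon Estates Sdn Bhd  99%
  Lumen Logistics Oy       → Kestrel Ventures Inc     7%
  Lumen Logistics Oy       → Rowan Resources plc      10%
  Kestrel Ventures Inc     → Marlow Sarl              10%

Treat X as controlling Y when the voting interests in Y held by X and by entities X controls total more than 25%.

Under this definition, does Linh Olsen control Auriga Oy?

Linh holds 100% of Lumen, so Linh controls Lumen.
Linh and Lumen together hold 81% + 5% = 86% of Fennick, so Linh controls Fennick.
Fennick holds 93% of Auriga, so Linh controls Auriga.

Yes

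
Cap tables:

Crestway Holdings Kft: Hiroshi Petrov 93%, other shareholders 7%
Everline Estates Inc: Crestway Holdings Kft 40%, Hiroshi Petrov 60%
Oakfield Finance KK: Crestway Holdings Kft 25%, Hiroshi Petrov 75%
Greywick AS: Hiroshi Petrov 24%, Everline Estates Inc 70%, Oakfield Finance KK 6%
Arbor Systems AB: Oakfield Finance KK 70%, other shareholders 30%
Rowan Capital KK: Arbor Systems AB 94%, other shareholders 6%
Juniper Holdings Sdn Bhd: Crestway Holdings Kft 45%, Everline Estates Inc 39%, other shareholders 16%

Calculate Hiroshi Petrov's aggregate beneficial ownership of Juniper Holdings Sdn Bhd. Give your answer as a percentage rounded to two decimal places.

Hiroshi reaches Juniper along 3 paths.
Via Crestway: 93% × 45% = 41.85%.
Via Crestway → Everline: 93% × 40% × 39% = 14.508%.
Via Everline: 60% × 39% = 23.4%.
Total: 41.85% + 14.508% + 23.4% = 79.758%.
Rounded: 79.76%.

79.76%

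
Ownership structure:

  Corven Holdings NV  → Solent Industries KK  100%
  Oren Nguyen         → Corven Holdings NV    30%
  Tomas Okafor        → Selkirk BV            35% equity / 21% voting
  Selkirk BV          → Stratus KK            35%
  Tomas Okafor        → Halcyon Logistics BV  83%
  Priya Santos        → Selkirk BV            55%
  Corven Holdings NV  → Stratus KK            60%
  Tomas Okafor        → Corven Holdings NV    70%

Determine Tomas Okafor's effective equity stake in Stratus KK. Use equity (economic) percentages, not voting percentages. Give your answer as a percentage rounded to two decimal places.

54.25%

Tomas reaches Stratus along 2 paths.
Via Selkirk: 35% × 35% = 12.25%.
Via Corven: 70% × 60% = 42%.
Total: 12.25% + 42% = 54.25%.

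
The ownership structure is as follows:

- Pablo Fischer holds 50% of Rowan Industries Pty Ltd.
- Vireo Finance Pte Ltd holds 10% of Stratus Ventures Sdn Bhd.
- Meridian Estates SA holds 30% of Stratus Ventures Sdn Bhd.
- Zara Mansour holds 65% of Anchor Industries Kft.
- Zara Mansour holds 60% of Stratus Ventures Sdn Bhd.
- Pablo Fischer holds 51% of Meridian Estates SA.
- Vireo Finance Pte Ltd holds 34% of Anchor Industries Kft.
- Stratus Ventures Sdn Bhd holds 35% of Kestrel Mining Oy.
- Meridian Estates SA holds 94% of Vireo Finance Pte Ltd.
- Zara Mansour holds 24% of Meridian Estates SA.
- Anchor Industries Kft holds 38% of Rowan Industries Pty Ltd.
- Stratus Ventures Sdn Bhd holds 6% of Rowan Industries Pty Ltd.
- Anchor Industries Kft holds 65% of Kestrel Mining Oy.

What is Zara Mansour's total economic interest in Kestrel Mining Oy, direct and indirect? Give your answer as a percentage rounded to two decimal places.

Zara reaches Kestrel along 5 paths.
Via Meridian → Vireo → Stratus: 24% × 94% × 10% × 35% = 0.7896%.
Via Stratus: 60% × 35% = 21%.
Via Meridian → Stratus: 24% × 30% × 35% = 2.52%.
Via Meridian → Vireo → Anchor: 24% × 94% × 34% × 65% = 4.98576%.
Via Anchor: 65% × 65% = 42.25%.
Total: 0.7896% + 21% + 2.52% + 4.98576% + 42.25% = 71.54536%.
Rounded: 71.55%.

71.55%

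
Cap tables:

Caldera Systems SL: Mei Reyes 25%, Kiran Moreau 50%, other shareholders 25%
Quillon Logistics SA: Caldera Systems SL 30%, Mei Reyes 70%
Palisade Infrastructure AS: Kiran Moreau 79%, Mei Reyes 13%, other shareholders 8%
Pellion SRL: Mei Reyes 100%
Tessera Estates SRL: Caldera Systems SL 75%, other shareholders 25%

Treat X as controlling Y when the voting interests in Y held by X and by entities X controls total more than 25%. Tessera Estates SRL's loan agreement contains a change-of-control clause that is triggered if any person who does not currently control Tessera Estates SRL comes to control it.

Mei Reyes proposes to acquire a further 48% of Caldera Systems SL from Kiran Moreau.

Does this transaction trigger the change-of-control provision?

The purchase adds only to Mei's holdings (Kiran's stake shrinks), so Mei is the only person who could newly come to control Tessera.
Mei holds 70% of Quillon, so Mei controls Quillon.
Mei holds 100% of Pellion, so Mei controls Pellion.
Neither Mei nor any entity Mei controls holds any voting interest in Tessera.
So before the transaction, Mei does not control Tessera.
After the purchase, Mei's direct stake in Caldera rises to 25% + 48% = 73%, and Kiran's stake falls to 2%.
Mei holds 73% of Caldera, so Mei controls Caldera.
Caldera holds 75% of Tessera, so Mei controls Tessera.
Mei did not control Tessera before and does after, so the clause is triggered.

Yes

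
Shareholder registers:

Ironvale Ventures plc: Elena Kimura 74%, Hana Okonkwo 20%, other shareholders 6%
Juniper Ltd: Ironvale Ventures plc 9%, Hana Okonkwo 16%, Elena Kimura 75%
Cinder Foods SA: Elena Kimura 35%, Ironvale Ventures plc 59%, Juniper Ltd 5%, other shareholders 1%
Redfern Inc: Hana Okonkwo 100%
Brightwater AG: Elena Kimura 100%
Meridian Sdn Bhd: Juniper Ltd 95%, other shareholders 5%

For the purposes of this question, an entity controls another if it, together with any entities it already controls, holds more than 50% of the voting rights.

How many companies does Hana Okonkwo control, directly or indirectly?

Hana holds 100% of Redfern, so Hana controls Redfern.
No other company's threshold is met.
Hana controls 1 company.

1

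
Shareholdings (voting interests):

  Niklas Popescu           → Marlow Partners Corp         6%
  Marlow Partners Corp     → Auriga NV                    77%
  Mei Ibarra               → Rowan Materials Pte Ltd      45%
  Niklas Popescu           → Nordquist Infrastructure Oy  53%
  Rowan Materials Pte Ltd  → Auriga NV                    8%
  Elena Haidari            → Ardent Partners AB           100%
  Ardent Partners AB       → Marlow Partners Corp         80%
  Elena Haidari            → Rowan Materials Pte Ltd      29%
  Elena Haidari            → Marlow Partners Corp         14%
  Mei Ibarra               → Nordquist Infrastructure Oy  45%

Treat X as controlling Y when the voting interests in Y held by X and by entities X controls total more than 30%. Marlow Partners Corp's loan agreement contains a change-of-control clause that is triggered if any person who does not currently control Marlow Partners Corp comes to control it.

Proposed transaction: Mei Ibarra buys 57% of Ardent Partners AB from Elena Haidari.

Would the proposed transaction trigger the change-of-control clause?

The purchase adds only to Mei's holdings (Elena's stake shrinks), so Mei is the only person who could newly come to control Marlow.
Mei holds 45% of Rowan, so Mei controls Rowan.
Mei holds 45% of Nordquist, so Mei controls Nordquist.
Neither Mei nor any entity Mei controls holds any voting interest in Marlow.
So before the transaction, Mei does not control Marlow.
After the purchase, Mei holds 57% of Ardent directly, and Elena's stake falls to 43%.
Mei holds 57% of Ardent, so Mei controls Ardent.
Ardent holds 80% of Marlow, so Mei controls Marlow.
Mei did not control Marlow before and does after, so the clause is triggered.

Yes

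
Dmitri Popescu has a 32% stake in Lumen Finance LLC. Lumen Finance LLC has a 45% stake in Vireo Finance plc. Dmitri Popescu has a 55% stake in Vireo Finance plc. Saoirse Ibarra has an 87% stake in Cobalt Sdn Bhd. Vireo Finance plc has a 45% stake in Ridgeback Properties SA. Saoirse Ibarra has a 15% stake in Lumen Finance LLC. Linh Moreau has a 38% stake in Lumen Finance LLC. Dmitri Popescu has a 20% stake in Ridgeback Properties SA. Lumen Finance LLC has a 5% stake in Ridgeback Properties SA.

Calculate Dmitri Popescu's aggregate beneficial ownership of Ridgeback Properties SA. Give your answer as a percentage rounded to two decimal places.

Dmitri reaches Ridgeback along 4 paths.
Via Vireo: 55% × 45% = 24.75%.
Via Lumen → Vireo: 32% × 45% × 45% = 6.48%.
Direct stake: 20% = 20%.
Via Lumen: 32% × 5% = 1.6%.
Total: 24.75% + 6.48% + 20% + 1.6% = 52.83%.

52.83%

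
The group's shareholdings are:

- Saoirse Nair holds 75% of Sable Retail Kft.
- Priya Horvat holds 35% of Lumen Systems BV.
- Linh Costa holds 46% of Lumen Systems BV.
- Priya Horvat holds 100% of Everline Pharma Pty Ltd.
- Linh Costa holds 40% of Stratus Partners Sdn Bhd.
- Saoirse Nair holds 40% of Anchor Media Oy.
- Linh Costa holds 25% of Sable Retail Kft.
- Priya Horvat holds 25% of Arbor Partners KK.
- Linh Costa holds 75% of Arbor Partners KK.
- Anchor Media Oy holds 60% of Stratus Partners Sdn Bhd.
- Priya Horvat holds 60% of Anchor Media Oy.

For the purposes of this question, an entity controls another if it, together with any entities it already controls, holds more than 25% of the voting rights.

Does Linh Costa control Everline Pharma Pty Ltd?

Linh holds 46% of Lumen, so Linh controls Lumen.
Linh holds 75% of Arbor, so Linh controls Arbor.
Linh holds 40% of Stratus, so Linh controls Stratus.
Neither Linh nor any entity Linh controls holds any voting interest in Everline.
So Linh does not control Everline.

No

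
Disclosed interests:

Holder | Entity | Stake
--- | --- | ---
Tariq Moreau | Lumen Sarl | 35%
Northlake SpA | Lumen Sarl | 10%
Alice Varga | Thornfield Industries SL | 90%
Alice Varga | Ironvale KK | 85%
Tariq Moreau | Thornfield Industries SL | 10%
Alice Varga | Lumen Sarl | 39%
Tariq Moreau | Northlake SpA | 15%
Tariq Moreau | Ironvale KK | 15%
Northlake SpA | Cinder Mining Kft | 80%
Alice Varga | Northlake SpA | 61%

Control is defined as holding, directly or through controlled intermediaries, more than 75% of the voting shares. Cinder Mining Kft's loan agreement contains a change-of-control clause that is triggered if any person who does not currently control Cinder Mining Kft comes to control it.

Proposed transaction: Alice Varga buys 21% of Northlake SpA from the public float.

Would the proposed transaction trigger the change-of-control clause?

The purchase changes only Alice's holdings, so Alice is the only person who could newly come to control Cinder.
Alice holds 85% of Ironvale, so Alice controls Ironvale.
Alice holds 90% of Thornfield, so Alice controls Thornfield.
Neither Alice nor any entity Alice controls holds any voting interest in Cinder.
So before the transaction, Alice does not control Cinder.
After the purchase, Alice's direct stake in Northlake rises to 61% + 21% = 82%.
Alice holds 82% of Northlake, so Alice controls Northlake.
Northlake holds 80% of Cinder, so Alice controls Cinder.
Alice did not control Cinder before and does after, so the clause is triggered.

Yes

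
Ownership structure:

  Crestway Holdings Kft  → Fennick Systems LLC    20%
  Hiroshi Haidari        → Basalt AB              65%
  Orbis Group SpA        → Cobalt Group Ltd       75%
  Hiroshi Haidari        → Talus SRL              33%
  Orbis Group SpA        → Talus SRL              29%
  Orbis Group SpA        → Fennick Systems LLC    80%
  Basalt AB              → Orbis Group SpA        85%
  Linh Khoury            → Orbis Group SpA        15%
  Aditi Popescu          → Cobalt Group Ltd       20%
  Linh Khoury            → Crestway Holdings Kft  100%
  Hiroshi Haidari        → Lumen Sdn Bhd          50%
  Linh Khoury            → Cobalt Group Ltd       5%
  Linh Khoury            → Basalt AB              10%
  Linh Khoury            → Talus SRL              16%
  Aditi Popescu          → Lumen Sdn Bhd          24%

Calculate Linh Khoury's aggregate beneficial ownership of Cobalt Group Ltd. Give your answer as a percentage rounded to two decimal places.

22.63%

Linh reaches Cobalt along 3 paths.
Direct stake: 5% = 5%.
Via Orbis: 15% × 75% = 11.25%.
Via Basalt → Orbis: 10% × 85% × 75% = 6.375%.
Total: 5% + 11.25% + 6.375% = 22.625%.
Rounded: 22.63%.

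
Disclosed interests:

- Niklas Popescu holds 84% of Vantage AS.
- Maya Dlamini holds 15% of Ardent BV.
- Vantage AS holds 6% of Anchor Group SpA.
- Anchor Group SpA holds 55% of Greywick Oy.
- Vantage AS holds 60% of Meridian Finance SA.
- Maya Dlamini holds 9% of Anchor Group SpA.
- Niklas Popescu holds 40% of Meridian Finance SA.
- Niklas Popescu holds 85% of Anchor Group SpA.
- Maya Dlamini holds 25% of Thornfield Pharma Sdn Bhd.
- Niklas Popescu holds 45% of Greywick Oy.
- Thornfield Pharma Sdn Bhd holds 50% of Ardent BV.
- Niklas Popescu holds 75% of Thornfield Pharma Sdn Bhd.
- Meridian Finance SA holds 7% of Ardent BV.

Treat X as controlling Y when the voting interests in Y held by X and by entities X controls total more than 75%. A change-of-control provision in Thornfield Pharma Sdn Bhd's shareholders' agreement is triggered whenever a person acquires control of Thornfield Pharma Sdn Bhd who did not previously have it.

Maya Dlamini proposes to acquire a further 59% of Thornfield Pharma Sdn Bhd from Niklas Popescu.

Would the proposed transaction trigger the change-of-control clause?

The purchase adds only to Maya's holdings (Niklas's stake shrinks), so Maya is the only person who could newly come to control Thornfield.
Maya's largest direct stake is 25% in Thornfield, which does not meet the threshold, so Maya controls no company.
In Thornfield, Maya's side holds only 25%, not > 75%.
So before the transaction, Maya does not control Thornfield.
After the purchase, Maya's direct stake in Thornfield rises to 25% + 59% = 84%, and Niklas's stake falls to 16%.
Maya holds 84% of Thornfield, so Maya controls Thornfield.
Maya did not control Thornfield before and does after, so the clause is triggered.

Yes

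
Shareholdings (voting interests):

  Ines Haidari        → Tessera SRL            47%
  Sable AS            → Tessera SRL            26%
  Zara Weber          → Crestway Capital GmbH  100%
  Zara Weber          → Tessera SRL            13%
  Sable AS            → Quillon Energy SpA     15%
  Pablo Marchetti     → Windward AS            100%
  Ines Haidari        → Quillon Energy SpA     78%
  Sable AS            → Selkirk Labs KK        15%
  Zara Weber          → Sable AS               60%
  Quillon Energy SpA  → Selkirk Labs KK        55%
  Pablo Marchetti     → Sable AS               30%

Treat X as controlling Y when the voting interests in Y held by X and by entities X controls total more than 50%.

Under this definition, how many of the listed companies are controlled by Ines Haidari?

Ines holds 78% of Quillon, so Ines controls Quillon.
Quillon holds 55% of Selkirk, so Ines controls Selkirk.
No other company's threshold is met.
Ines controls 2 companies.

2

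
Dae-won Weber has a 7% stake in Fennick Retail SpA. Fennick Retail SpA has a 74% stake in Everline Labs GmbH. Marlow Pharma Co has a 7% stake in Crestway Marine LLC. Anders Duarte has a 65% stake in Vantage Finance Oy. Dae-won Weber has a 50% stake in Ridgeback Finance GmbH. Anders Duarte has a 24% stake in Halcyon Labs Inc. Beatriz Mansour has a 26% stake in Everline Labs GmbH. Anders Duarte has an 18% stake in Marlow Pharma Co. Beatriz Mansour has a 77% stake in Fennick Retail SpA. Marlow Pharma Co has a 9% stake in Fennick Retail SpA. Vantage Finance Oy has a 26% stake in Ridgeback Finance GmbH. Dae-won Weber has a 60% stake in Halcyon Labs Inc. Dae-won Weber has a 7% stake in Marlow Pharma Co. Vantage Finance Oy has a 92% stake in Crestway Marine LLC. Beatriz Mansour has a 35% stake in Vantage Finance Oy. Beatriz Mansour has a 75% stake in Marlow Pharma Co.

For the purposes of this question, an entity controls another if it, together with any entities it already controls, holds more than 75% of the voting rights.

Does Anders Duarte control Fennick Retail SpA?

No

Anders's largest direct stake is 65% in Vantage, which does not meet the threshold, so Anders controls no company.
Neither Anders nor any entity Anders controls holds any voting interest in Fennick.
So Anders does not control Fennick.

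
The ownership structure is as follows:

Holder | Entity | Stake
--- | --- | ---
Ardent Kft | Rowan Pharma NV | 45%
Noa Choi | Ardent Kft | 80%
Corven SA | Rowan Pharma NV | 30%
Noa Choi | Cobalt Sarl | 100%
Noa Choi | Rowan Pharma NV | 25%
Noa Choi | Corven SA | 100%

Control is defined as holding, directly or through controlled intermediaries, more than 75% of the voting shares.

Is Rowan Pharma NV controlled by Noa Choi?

Noa holds 80% of Ardent, so Noa controls Ardent.
Noa holds 100% of Corven, so Noa controls Corven.
Ardent and Corven and Noa together hold 45% + 30% + 25% = 100% of Rowan, so Noa controls Rowan.

Yes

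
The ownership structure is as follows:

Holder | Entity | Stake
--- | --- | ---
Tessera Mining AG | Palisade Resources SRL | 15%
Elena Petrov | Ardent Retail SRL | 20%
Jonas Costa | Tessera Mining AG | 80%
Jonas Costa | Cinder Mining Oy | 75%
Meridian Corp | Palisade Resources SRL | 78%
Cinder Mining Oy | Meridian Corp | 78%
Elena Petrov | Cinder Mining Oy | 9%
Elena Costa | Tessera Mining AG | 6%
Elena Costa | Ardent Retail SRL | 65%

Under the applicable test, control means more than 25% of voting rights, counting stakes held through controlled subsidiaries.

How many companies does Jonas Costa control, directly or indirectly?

Jonas holds 75% of Cinder, so Jonas controls Cinder.
Jonas holds 80% of Tessera, so Jonas controls Tessera.
Cinder holds 78% of Meridian, so Jonas controls Meridian.
Meridian and Tessera together hold 78% + 15% = 93% of Palisade, so Jonas controls Palisade.
No other company's threshold is met.
Jonas controls 4 companies.

4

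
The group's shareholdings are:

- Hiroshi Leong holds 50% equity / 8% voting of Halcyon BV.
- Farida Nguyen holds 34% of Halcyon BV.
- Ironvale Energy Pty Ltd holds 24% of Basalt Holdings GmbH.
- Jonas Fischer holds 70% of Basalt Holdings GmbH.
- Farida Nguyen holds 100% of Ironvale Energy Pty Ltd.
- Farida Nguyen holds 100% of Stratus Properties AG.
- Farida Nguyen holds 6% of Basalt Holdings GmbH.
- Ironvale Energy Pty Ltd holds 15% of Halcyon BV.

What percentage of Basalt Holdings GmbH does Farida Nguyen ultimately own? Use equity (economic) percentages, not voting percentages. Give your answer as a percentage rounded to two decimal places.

30.00%

Farida reaches Basalt along 2 paths.
Via Ironvale: 100% × 24% = 24%.
Direct stake: 6% = 6%.
Total: 24% + 6% = 30%.
Rounded: 30.00%.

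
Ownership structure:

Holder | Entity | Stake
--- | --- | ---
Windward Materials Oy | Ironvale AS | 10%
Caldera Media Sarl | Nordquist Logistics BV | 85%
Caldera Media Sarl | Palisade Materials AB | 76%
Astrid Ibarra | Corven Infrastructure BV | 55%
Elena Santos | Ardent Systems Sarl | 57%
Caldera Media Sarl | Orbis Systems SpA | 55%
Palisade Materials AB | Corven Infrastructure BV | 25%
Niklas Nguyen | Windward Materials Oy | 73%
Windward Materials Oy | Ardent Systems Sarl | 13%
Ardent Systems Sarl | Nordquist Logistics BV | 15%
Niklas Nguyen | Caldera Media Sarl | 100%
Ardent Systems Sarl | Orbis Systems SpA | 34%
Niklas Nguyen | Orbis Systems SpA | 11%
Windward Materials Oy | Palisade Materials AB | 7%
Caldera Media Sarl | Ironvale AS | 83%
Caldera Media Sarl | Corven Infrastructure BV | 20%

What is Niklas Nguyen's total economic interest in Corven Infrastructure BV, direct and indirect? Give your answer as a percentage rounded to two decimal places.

Niklas reaches Corven along 3 paths.
Via Windward → Palisade: 73% × 7% × 25% = 1.2775%.
Via Caldera → Palisade: 100% × 76% × 25% = 19%.
Via Caldera: 100% × 20% = 20%.
Total: 1.2775% + 19% + 20% = 40.2775%.
Rounded: 40.28%.

40.28%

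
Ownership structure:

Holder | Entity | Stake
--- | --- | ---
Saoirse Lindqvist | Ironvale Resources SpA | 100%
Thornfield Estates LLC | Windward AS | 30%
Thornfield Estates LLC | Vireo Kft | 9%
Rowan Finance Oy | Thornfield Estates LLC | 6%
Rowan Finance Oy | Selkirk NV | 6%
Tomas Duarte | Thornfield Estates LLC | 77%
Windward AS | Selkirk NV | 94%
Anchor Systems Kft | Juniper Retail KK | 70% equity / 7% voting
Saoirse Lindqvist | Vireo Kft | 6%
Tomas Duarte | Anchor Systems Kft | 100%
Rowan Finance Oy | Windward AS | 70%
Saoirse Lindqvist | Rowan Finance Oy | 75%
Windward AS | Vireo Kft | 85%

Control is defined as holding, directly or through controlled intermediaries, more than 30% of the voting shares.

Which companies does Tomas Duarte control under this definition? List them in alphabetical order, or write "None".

Anchor Systems Kft, Thornfield Estates LLC

Tomas holds 77% of Thornfield, so Tomas controls Thornfield.
Tomas holds 100% of Anchor, so Tomas controls Anchor.
No other company's threshold is met.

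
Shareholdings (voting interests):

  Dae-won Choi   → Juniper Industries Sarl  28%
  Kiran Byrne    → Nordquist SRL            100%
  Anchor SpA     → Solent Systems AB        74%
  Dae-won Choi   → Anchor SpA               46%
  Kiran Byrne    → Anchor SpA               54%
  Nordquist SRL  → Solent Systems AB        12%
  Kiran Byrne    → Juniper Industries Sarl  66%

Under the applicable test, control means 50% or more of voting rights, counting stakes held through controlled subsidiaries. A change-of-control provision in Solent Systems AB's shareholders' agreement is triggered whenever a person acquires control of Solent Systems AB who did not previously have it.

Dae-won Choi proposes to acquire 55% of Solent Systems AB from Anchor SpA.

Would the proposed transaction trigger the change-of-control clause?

The purchase adds only to Dae-won's holdings (Anchor's stake shrinks), so Dae-won is the only person who could newly come to control Solent.
Dae-won's largest direct stake is 46% in Anchor, which does not meet the threshold, so Dae-won controls no company.
Neither Dae-won nor any entity Dae-won controls holds any voting interest in Solent.
So before the transaction, Dae-won does not control Solent.
After the purchase, Dae-won holds 55% of Solent directly, and Anchor's stake falls to 19%.
Dae-won holds 55% of Solent, so Dae-won controls Solent.
Dae-won did not control Solent before and does after, so the clause is triggered.

Yes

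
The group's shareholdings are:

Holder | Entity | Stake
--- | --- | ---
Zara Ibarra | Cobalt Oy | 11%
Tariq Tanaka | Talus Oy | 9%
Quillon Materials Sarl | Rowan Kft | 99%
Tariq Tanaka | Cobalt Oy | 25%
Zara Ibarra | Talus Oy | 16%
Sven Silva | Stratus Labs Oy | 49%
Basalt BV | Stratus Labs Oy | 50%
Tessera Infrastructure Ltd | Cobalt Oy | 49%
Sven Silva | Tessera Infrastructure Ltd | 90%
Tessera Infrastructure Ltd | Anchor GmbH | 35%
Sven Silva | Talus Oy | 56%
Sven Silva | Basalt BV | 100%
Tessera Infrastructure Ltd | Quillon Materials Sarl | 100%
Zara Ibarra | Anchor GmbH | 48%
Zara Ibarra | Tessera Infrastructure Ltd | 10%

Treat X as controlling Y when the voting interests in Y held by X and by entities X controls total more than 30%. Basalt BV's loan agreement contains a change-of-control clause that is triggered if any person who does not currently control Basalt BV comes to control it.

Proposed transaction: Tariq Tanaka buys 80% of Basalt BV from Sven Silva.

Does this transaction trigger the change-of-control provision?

The purchase adds only to Tariq's holdings (Sven's stake shrinks), so Tariq is the only person who could newly come to control Basalt.
Tariq's largest direct stake is 25% in Cobalt, which does not meet the threshold, so Tariq controls no company.
Neither Tariq nor any entity Tariq controls holds any voting interest in Basalt.
So before the transaction, Tariq does not control Basalt.
After the purchase, Tariq holds 80% of Basalt directly, and Sven's stake falls to 20%.
Tariq holds 80% of Basalt, so Tariq controls Basalt.
Tariq did not control Basalt before and does after, so the clause is triggered.

Yes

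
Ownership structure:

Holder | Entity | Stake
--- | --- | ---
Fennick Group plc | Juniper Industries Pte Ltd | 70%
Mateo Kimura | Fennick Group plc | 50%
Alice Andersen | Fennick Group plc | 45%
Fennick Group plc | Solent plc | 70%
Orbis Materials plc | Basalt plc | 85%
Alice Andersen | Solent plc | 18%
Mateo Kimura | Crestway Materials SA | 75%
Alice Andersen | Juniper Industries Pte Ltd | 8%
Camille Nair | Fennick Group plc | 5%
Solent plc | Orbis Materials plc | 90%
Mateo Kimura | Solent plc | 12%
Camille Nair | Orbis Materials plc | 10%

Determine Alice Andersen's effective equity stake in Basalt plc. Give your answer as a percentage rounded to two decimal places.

37.87%

Alice reaches Basalt along 2 paths.
Via Fennick → Solent → Orbis: 45% × 70% × 90% × 85% = 24.0975%.
Via Solent → Orbis: 18% × 90% × 85% = 13.77%.
Total: 24.0975% + 13.77% = 37.8675%.
Rounded: 37.87%.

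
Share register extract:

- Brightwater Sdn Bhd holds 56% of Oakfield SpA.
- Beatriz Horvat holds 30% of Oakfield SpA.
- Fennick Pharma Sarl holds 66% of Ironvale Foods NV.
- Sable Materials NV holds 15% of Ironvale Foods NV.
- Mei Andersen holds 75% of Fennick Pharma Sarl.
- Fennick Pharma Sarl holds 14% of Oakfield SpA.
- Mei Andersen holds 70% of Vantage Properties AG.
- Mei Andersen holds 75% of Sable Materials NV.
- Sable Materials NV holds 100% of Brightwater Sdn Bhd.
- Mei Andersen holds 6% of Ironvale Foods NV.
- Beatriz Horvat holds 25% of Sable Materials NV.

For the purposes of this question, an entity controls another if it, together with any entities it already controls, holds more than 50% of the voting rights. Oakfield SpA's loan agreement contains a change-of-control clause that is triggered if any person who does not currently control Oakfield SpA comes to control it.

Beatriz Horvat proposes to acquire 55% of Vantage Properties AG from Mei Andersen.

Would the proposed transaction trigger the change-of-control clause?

No

The purchase adds only to Beatriz's holdings (Mei's stake shrinks), so Beatriz is the only person who could newly come to control Oakfield.
Beatriz's largest direct stake is 30% in Oakfield, which does not meet the threshold, so Beatriz controls no company.
In Oakfield, Beatriz's side holds only 30%, not > 50%.
So before the transaction, Beatriz does not control Oakfield.
After the purchase, Beatriz holds 55% of Vantage directly, and Mei's stake falls to 15%.
Beatriz holds 55% of Vantage, so Beatriz controls Vantage.
After the transaction, Beatriz's side holds 30% of Oakfield, not > 50%, so Beatriz still does not control Oakfield.
No new person acquires control, so the clause is not triggered.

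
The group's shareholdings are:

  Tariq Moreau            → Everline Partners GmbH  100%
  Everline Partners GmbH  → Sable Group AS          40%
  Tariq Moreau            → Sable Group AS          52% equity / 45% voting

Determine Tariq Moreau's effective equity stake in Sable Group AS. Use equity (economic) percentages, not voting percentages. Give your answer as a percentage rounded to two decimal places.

Tariq reaches Sable along 2 paths.
Direct stake: 52% = 52%.
Via Everline: 100% × 40% = 40%.
Total: 52% + 40% = 92%.
Rounded: 92.00%.

92.00%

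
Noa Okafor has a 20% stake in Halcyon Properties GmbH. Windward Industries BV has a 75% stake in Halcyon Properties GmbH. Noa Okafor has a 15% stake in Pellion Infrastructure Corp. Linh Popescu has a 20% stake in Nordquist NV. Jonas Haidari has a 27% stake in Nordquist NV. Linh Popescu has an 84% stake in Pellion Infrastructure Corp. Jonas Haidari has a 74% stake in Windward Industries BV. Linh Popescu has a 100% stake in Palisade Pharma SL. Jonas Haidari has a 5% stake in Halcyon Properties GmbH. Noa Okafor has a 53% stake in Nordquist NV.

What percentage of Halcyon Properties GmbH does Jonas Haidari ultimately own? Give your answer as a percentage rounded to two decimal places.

Jonas reaches Halcyon along 2 paths.
Via Windward: 74% × 75% = 55.5%.
Direct stake: 5% = 5%.
Total: 55.5% + 5% = 60.5%.
Rounded: 60.50%.

60.50%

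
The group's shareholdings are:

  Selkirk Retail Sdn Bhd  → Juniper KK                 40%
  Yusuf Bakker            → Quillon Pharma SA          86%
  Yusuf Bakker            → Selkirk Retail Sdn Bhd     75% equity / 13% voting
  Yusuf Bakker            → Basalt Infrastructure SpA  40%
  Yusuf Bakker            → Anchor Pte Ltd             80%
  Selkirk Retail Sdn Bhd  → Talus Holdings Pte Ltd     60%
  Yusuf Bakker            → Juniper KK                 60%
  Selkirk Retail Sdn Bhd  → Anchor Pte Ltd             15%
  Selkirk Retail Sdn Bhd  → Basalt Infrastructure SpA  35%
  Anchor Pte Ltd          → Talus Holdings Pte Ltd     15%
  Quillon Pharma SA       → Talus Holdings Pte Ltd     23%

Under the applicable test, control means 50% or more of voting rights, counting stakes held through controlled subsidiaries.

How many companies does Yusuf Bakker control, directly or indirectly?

3

Yusuf holds 80% of Anchor, so Yusuf controls Anchor.
Yusuf holds 60% of Juniper, so Yusuf controls Juniper.
Yusuf holds 86% of Quillon, so Yusuf controls Quillon.
No other company's threshold is met.
Yusuf controls 3 companies.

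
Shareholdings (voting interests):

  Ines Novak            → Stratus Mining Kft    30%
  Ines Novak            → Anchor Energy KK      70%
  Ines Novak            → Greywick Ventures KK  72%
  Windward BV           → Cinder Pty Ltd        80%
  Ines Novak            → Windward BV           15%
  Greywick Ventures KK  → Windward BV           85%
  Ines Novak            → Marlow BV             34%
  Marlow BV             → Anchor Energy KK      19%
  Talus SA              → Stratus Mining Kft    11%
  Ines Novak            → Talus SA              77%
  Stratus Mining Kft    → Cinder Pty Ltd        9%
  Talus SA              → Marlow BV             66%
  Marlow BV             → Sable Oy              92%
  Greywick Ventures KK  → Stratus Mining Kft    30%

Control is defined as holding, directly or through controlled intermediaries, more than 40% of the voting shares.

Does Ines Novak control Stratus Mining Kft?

Ines holds 77% of Talus, so Ines controls Talus.
Ines holds 72% of Greywick, so Ines controls Greywick.
Talus and Greywick and Ines together hold 11% + 30% + 30% = 71% of Stratus, so Ines controls Stratus.

Yes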